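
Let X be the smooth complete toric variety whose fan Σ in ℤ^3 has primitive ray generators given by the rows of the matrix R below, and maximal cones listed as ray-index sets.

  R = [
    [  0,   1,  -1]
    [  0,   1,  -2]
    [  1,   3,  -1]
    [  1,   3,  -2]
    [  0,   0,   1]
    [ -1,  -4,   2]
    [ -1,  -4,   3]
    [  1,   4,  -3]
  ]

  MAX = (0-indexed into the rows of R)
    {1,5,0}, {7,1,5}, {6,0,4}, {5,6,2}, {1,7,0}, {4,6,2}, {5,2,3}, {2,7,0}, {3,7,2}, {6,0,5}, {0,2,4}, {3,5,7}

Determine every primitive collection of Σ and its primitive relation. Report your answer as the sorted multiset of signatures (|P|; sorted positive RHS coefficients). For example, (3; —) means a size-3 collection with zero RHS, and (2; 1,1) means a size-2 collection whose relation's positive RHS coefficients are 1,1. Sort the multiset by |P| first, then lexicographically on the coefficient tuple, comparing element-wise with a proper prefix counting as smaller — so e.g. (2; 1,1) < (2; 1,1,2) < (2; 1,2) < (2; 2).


14 collections generate NE(X_Σ); each relation:

  • {6,7}:  v_{6} + v_{7} = 0  so sig = (2; —)
  • {0,3}:  v_{0} + v_{3} = v_{7}  so sig = (2; 1)
  • {1,2}:  v_{1} + v_{2} = v_{7}  so sig = (2; 1)
  • {1,4}:  v_{1} + v_{4} = v_{0}  so sig = (2; 1)
  • {3,4}:  v_{3} + v_{4} = v_{2}  so sig = (2; 1)
  • {4,5}:  v_{4} + v_{5} = v_{6}  so sig = (2; 1)
  • {1,6}:  v_{1} + v_{6} = v_{0} + v_{5}  so sig = (2; 1,1)
  • {3,6}:  v_{3} + v_{6} = v_{2} + v_{5}  so sig = (2; 1,1)
  • {4,7}:  v_{4} + v_{7} = v_{0} + v_{2}  so sig = (2; 1,1)
  • {1,3}:  v_{1} + v_{3} = v_{5} + 2·v_{7}  so sig = (2; 1,2)
  • {0,2,5}:  v_{0} + v_{2} + v_{5} = 0  so sig = (3; —)
  • {0,2,6}:  v_{0} + v_{2} + v_{6} = v_{4}  so sig = (3; 1)
  • {0,5,7}:  v_{0} + v_{5} + v_{7} = v_{1}  so sig = (3; 1)
  • {2,5,7}:  v_{2} + v_{5} + v_{7} = v_{3}  so sig = (3; 1)

Hence PRS(X_Σ) =
[(2; —), (2; 1), (2; 1), (2; 1), (2; 1), (2; 1), (2; 1,1), (2; 1,1), (2; 1,1), (2; 1,2), (3; —), (3; 1), (3; 1), (3; 1)]


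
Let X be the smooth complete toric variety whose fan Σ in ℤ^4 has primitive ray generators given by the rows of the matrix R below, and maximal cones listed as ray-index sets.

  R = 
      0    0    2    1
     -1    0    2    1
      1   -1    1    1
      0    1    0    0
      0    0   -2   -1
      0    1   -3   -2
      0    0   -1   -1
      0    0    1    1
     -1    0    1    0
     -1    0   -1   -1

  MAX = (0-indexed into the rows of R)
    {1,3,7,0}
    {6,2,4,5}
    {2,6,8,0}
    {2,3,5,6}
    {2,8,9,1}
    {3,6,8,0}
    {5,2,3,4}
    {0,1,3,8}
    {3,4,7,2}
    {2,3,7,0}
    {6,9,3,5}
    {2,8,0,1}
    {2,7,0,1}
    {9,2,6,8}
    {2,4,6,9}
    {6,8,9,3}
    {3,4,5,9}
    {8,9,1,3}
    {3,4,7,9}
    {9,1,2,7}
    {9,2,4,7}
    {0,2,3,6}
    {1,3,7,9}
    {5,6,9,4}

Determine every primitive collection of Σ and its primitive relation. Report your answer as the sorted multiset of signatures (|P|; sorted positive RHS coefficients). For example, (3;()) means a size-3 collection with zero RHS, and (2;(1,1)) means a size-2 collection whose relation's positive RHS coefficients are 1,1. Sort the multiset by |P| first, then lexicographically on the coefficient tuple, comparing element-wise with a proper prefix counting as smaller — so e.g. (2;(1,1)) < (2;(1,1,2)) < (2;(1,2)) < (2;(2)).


Σ has 16 primitive collections:

  {0,4}:  v_{0} + v_{4} = 0  so sig = (2;())
  {6,7}:  v_{6} + v_{7} = 0  so sig = (2;())
  {0,9}:  v_{0} + v_{9} = v_{8}  so sig = (2;(1))
  {1,6}:  v_{1} + v_{6} = v_{8}  so sig = (2;(1))
  {4,8}:  v_{4} + v_{8} = v_{9}  so sig = (2;(1))
  {7,8}:  v_{7} + v_{8} = v_{1}  so sig = (2;(1))
  {0,5}:  v_{0} + v_{5} = v_{3} + v_{6}  so sig = (2;(1,1))
  {1,4}:  v_{1} + v_{4} = v_{7} + v_{9}  so sig = (2;(1,1))
  {1,5}:  v_{1} + v_{5} = v_{3} + v_{9}  so sig = (2;(1,1))
  {5,7}:  v_{5} + v_{7} = v_{3} + v_{4}  so sig = (2;(1,1))
  {5,8}:  v_{5} + v_{8} = v_{3} + v_{6} + v_{9}  so sig = (2;(1,1,1))
  {2,3,9}:  v_{2} + v_{3} + v_{9} = 0  so sig = (3;())
  {2,3,8}:  v_{2} + v_{3} + v_{8} = v_{0}  so sig = (3;(1))
  {3,4,6}:  v_{3} + v_{4} + v_{6} = v_{5}  so sig = (3;(1))
  {1,2,3}:  v_{1} + v_{2} + v_{3} = v_{0} + v_{7}  so sig = (3;(1,1))
  {2,5,9}:  v_{2} + v_{5} + v_{9} = v_{4} + v_{6}  so sig = (3;(1,1))

so the primitive-relation signature multiset is
    (2;())
    (2;())
    (2;(1))
    (2;(1))
    (2;(1))
    (2;(1))
    (2;(1,1))
    (2;(1,1))
    (2;(1,1))
    (2;(1,1))
    (2;(1,1,1))
    (3;())
    (3;(1))
    (3;(1))
    (3;(1,1))
    (3;(1,1))


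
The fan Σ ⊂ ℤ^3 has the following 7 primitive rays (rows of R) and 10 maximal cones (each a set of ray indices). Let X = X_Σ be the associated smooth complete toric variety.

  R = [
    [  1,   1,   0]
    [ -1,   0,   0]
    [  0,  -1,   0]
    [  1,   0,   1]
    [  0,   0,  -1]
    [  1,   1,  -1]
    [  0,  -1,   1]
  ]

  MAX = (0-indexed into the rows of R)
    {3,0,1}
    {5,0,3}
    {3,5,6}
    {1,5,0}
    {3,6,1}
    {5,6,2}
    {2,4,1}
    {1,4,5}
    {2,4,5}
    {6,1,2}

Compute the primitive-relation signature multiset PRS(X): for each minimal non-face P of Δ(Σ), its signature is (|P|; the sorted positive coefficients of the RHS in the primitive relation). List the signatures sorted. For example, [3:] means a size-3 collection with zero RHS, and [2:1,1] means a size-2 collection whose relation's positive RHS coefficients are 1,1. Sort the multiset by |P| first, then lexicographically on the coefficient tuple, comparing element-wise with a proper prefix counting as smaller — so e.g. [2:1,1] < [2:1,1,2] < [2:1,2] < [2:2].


Δ(Σ) — 7 vertices, 9 min non-faces:

  P={0,4}:  v_{0} + v_{4} = v_{5}  so sig = [2:1]
  P={0,6}:  v_{0} + v_{6} = v_{3}  so sig = [2:1]
  P={4,6}:  v_{4} + v_{6} = v_{2}  so sig = [2:1]
  P={0,2}:  v_{0} + v_{2} = v_{5} + v_{6}  so sig = [2:1,1]
  P={3,4}:  v_{3} + v_{4} = v_{5} + v_{6}  so sig = [2:1,1]
  P={2,3}:  v_{2} + v_{3} = v_{5} + 2·v_{6}  so sig = [2:1,2]
  P={1,5,6}:  v_{1} + v_{5} + v_{6} = 0  so sig = [3:]
  P={1,2,5}:  v_{1} + v_{2} + v_{5} = v_{4}  so sig = [3:1]
  P={1,3,5}:  v_{1} + v_{3} + v_{5} = v_{0}  so sig = [3:1]

Sorted signature multiset PRS(X):
{ [2:1] ×3,  [2:1,1] ×2,  [2:1,2],  [3:],  [3:1] ×2 }


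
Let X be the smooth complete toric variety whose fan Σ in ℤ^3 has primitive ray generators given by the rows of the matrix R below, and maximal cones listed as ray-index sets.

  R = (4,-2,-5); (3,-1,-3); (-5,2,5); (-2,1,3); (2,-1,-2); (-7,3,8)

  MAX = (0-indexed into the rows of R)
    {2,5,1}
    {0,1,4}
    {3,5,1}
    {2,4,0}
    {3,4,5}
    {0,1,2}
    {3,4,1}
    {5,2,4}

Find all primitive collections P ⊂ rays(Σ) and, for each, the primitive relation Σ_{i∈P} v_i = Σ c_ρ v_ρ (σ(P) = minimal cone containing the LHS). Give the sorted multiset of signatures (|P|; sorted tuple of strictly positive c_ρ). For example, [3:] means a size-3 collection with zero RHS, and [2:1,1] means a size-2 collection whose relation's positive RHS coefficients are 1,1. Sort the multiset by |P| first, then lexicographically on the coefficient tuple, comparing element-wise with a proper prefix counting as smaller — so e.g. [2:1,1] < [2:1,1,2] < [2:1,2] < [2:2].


The 5 primitive collections of Σ (r=6, n=3):

  P={0,3}:  v_{0} + v_{3} = v_{4} — sig = [2:1]
  P={2,3}:  v_{2} + v_{3} = v_{5} — sig = [2:1]
  P={0,5}:  v_{0} + v_{5} = v_{2} + v_{4} — sig = [2:1,1]
  P={1,2,4}:  v_{1} + v_{2} + v_{4} = 0 — sig = [3:]
  P={1,4,5}:  v_{1} + v_{4} + v_{5} = v_{3} — sig = [3:1]

Hence PRS(X_Σ) =
    |P|=2: 3 collections, coeffs (1), (1), (1,1)
    |P|=3: 2 collections, coeffs (), (1)


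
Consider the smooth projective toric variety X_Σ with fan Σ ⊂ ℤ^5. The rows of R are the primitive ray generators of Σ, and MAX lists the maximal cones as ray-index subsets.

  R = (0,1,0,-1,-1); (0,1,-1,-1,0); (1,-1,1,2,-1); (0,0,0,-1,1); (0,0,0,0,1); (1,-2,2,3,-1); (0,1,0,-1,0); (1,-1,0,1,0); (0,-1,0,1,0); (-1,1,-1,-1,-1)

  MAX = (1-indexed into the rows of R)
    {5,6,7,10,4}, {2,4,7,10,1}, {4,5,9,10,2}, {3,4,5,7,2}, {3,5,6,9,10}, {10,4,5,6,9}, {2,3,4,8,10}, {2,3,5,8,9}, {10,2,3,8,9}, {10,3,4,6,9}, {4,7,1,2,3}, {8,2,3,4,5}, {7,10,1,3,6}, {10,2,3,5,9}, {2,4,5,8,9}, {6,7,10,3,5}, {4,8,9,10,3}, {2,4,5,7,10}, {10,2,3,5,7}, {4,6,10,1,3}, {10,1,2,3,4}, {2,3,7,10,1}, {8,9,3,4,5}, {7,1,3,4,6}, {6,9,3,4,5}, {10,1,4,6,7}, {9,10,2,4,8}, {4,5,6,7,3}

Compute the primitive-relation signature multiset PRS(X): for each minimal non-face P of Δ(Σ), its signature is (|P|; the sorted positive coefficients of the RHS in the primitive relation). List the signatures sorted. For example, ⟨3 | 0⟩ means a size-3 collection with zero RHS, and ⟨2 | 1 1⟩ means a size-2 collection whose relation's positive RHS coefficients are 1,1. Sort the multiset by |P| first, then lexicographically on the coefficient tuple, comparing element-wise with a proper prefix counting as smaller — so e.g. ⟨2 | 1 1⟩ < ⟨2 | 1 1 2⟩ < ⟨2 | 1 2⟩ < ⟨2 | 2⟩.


Primitive collections (11):

  P = {7,9}:  v_{7} + v_{9} = 0  ⟹  sig = ⟨2 | 0⟩
  P = {1,5}:  v_{1} + v_{5} = v_{7}  ⟹  sig = ⟨2 | 1⟩
  P = {2,6}:  v_{2} + v_{6} = v_{3}  ⟹  sig = ⟨2 | 1⟩
  P = {1,9}:  v_{1} + v_{9} = v_{3} + v_{4} + v_{10}  ⟹  sig = ⟨2 | 1 1 1⟩
  P = {7,8}:  v_{7} + v_{8} = v_{2} + v_{3} + v_{4}  ⟹  sig = ⟨2 | 1 1 1⟩
  P = {6,8}:  v_{6} + v_{8} = 2·v_{3} + v_{4} + v_{9}  ⟹  sig = ⟨2 | 1 1 2⟩
  P = {1,8}:  v_{1} + v_{8} = v_{2} + 2·v_{3} + 2·v_{4} + v_{10}  ⟹  sig = ⟨2 | 1 1 2 2⟩
  P = {5,8,10}:  v_{5} + v_{8} + v_{10} = v_{2} + v_{9}  ⟹  sig = ⟨3 | 1 1⟩
  P = {3,4,5,10}:  v_{3} + v_{4} + v_{5} + v_{10} = 0  ⟹  sig = ⟨4 | 0⟩
  P = {2,3,4,9}:  v_{2} + v_{3} + v_{4} + v_{9} = v_{8}  ⟹  sig = ⟨4 | 1⟩
  P = {3,4,7,10}:  v_{3} + v_{4} + v_{7} + v_{10} = v_{1}  ⟹  sig = ⟨4 | 1⟩

Signatures (|P|; sorted positive RHS coefficients), sorted:
    ⟨2 | 0⟩
    ⟨2 | 1⟩
    ⟨2 | 1⟩
    ⟨2 | 1 1 1⟩
    ⟨2 | 1 1 1⟩
    ⟨2 | 1 1 2⟩
    ⟨2 | 1 1 2 2⟩
    ⟨3 | 1 1⟩
    ⟨4 | 0⟩
    ⟨4 | 1⟩
    ⟨4 | 1⟩


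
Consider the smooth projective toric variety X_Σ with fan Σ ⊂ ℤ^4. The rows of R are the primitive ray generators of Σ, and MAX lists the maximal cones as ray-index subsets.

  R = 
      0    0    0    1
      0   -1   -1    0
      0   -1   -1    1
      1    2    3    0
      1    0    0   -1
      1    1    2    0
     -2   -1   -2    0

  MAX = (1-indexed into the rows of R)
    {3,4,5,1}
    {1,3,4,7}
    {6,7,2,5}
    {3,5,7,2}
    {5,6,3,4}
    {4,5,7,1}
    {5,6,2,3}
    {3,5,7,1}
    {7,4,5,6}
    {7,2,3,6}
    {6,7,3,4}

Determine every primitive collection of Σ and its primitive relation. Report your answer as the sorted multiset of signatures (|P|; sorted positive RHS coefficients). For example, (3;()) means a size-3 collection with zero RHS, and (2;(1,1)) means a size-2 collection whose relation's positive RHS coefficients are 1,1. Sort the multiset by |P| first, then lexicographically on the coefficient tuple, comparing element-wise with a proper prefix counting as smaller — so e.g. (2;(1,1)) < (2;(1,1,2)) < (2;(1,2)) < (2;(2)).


5 minimal non-faces of Δ(Σ) (on 7 rays):

  P={1,2}:  v_{1} + v_{2} = v_{3}  so sig = (2;(1))
  P={2,4}:  v_{2} + v_{4} = v_{6}  so sig = (2;(1))
  P={1,6}:  v_{1} + v_{6} = v_{3} + v_{4}  so sig = (2;(1,1))
  P={3,4,5,7}:  v_{3} + v_{4} + v_{5} + v_{7} = 0  so sig = (4;())
  P={3,5,6,7}:  v_{3} + v_{5} + v_{6} + v_{7} = v_{2}  so sig = (4;(1))

Sorted signature multiset PRS(X):
{ (2;(1)) ×2,  (2;(1,1)),  (4;()),  (4;(1)) }


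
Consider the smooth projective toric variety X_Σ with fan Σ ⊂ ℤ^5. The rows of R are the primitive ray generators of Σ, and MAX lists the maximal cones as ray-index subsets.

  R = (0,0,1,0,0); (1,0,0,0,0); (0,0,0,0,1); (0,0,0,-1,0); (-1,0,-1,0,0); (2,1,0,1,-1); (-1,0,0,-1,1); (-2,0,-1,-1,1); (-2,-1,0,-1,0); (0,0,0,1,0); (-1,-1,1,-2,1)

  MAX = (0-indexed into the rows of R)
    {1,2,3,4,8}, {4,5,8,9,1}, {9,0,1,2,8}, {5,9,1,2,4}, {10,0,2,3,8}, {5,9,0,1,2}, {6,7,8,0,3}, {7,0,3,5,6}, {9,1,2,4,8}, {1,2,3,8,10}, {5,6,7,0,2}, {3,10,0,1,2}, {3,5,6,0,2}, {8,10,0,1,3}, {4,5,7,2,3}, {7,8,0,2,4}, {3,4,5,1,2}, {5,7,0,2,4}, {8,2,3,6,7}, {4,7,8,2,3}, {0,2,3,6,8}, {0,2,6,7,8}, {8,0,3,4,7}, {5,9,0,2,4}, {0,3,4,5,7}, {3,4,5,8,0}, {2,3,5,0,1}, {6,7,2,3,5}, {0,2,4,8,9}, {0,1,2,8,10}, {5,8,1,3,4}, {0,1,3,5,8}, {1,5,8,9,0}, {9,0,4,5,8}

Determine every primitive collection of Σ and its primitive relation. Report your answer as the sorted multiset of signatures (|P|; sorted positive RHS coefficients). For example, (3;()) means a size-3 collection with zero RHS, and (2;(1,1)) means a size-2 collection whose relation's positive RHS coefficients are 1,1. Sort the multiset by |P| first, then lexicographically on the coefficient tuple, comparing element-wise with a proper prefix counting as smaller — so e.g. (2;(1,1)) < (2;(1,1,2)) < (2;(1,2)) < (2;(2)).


|primitive collections| = 18. Relations:

  P={3,9}:  v_{3} + v_{9} = 0  so sig = (2;())
  P={4,6}:  v_{4} + v_{6} = v_{7}  so sig = (2;(1))
  P={1,6}:  v_{1} + v_{6} = v_{2} + v_{3}  so sig = (2;(1,1))
  P={1,7}:  v_{1} + v_{7} = v_{2} + v_{3} + v_{4}  so sig = (2;(1,1,1))
  P={4,10}:  v_{4} + v_{10} = v_{2} + v_{3} + v_{8}  so sig = (2;(1,1,1))
  P={5,10}:  v_{5} + v_{10} = v_{0} + v_{1} + v_{3}  so sig = (2;(1,1,1))
  P={6,9}:  v_{6} + v_{9} = v_{0} + v_{2} + v_{4}  so sig = (2;(1,1,1))
  P={7,10}:  v_{7} + v_{10} = v_{2} + v_{3} + v_{6} + v_{8}  so sig = (2;(1,1,1,1))
  P={9,10}:  v_{9} + v_{10} = v_{0} + v_{1} + v_{2} + v_{8}  so sig = (2;(1,1,1,1))
  P={7,9}:  v_{7} + v_{9} = v_{0} + v_{2} + 2·v_{4}  so sig = (2;(1,1,2))
  P={6,10}:  v_{6} + v_{10} = v_{0} + 2·v_{2} + 2·v_{3} + v_{8}  so sig = (2;(1,1,2,2))
  P={0,1,4}:  v_{0} + v_{1} + v_{4} = 0  so sig = (3;())
  P={2,5,8}:  v_{2} + v_{5} + v_{8} = 0  so sig = (3;())
  P={5,6,8}:  v_{5} + v_{6} + v_{8} = v_{0} + v_{3} + v_{4}  so sig = (3;(1,1,1))
  P={5,7,8}:  v_{5} + v_{7} + v_{8} = v_{0} + v_{3} + 2·v_{4}  so sig = (3;(1,1,2))
  P={0,2,3,4}:  v_{0} + v_{2} + v_{3} + v_{4} = v_{6}  so sig = (4;(1))
  P={0,2,3,7}:  v_{0} + v_{2} + v_{3} + v_{7} = 2·v_{6}  so sig = (4;(2))
  P={0,1,2,3,8}:  v_{0} + v_{1} + v_{2} + v_{3} + v_{8} = v_{10}  so sig = (5;(1))

Sorted signature multiset PRS(X):
    (2;())
    (2;(1))
    (2;(1,1))
    (2;(1,1,1))
    (2;(1,1,1))
    (2;(1,1,1))
    (2;(1,1,1))
    (2;(1,1,1,1))
    (2;(1,1,1,1))
    (2;(1,1,2))
    (2;(1,1,2,2))
    (3;())
    (3;())
    (3;(1,1,1))
    (3;(1,1,2))
    (4;(1))
    (4;(2))
    (5;(1))


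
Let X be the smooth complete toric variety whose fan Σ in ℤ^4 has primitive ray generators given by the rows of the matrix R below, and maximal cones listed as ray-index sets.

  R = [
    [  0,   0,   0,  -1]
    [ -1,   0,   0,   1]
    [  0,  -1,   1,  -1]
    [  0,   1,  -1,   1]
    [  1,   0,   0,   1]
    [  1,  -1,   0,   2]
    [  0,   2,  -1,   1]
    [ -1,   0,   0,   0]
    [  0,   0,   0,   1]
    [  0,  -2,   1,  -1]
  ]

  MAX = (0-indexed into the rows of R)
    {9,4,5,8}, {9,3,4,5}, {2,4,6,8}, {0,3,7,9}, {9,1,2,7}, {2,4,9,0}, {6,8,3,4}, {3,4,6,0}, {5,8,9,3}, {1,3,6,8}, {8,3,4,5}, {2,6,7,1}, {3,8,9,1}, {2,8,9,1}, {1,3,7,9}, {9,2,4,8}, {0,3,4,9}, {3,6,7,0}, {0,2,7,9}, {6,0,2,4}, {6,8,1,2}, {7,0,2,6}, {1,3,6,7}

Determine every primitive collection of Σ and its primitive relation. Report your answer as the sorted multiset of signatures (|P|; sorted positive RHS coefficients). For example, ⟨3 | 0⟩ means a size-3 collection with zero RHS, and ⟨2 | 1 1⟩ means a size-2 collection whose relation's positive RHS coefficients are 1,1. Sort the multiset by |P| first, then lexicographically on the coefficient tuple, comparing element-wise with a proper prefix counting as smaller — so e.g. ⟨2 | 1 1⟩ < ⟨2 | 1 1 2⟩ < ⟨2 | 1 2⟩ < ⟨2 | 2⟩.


|primitive collections| = 13. Relations:

  P = {0,8}:  v_{0} + v_{8} = 0 ; sig = ⟨2 | 0⟩
  P = {2,3}:  v_{2} + v_{3} = 0 ; sig = ⟨2 | 0⟩
  P = {6,9}:  v_{6} + v_{9} = 0 ; sig = ⟨2 | 0⟩
  P = {0,1}:  v_{0} + v_{1} = v_{7} ; sig = ⟨2 | 1⟩
  P = {4,7}:  v_{4} + v_{7} = v_{8} ; sig = ⟨2 | 1⟩
  P = {7,8}:  v_{7} + v_{8} = v_{1} ; sig = ⟨2 | 1⟩
  P = {0,5}:  v_{0} + v_{5} = v_{3} + v_{4} + v_{9} ; sig = ⟨2 | 1 1 1⟩
  P = {2,5}:  v_{2} + v_{5} = v_{4} + v_{8} + v_{9} ; sig = ⟨2 | 1 1 1⟩
  P = {5,6}:  v_{5} + v_{6} = v_{3} + v_{4} + v_{8} ; sig = ⟨2 | 1 1 1⟩
  P = {5,7}:  v_{5} + v_{7} = v_{3} + 2·v_{8} + v_{9} ; sig = ⟨2 | 1 1 2⟩
  P = {1,5}:  v_{1} + v_{5} = v_{3} + 3·v_{8} + v_{9} ; sig = ⟨2 | 1 1 3⟩
  P = {1,4}:  v_{1} + v_{4} = 2·v_{8} ; sig = ⟨2 | 2⟩
  P = {3,4,8,9}:  v_{3} + v_{4} + v_{8} + v_{9} = v_{5} ; sig = ⟨4 | 1⟩

Sorted signature multiset PRS(X):
{ ⟨2 | 0⟩ ×3,  ⟨2 | 1⟩ ×3,  ⟨2 | 1 1 1⟩ ×3,  ⟨2 | 1 1 2⟩,  ⟨2 | 1 1 3⟩,  ⟨2 | 2⟩,  ⟨4 | 1⟩ }


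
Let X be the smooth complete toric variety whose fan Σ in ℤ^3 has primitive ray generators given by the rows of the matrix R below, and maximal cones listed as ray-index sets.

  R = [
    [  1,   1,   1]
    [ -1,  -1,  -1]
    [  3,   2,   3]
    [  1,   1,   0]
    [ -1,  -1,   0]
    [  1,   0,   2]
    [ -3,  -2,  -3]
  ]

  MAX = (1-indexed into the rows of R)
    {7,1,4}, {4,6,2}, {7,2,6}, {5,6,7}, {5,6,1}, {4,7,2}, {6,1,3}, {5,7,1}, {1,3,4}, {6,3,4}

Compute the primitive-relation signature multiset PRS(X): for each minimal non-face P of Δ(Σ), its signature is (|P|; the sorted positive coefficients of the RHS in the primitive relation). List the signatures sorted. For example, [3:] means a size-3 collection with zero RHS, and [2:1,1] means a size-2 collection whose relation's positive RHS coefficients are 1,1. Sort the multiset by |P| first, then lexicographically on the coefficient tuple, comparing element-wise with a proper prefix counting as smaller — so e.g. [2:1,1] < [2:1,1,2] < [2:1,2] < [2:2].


Σ has 9 primitive collections:

  {1,2}:  v_{1} + v_{2} = 0  so sig = [2:]
  {3,7}:  v_{3} + v_{7} = 0  so sig = [2:]
  {4,5}:  v_{4} + v_{5} = 0  so sig = [2:]
  {2,3}:  v_{2} + v_{3} = v_{4} + v_{6}  so sig = [2:1,1]
  {2,5}:  v_{2} + v_{5} = v_{6} + v_{7}  so sig = [2:1,1]
  {3,5}:  v_{3} + v_{5} = v_{1} + v_{6}  so sig = [2:1,1]
  {1,4,6}:  v_{1} + v_{4} + v_{6} = v_{3}  so sig = [3:1]
  {1,6,7}:  v_{1} + v_{6} + v_{7} = v_{5}  so sig = [3:1]
  {4,6,7}:  v_{4} + v_{6} + v_{7} = v_{2}  so sig = [3:1]

Signatures (|P|; sorted positive RHS coefficients), sorted:
[[2:], [2:], [2:], [2:1,1], [2:1,1], [2:1,1], [3:1], [3:1], [3:1]]


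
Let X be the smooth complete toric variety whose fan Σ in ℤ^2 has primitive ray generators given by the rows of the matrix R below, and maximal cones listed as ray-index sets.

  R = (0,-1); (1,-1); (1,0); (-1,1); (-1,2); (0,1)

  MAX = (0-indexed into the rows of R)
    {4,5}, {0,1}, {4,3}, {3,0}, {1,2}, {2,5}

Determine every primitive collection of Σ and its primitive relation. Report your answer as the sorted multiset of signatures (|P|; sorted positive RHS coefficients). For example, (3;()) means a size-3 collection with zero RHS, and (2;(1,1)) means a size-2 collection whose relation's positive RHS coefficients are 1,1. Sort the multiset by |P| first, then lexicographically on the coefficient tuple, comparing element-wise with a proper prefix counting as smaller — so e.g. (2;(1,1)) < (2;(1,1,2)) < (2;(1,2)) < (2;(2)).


9 minimal non-faces of Δ(Σ) (on 6 rays):

  P={0,5}:  v_{0} + v_{5} = 0  ⇒ sig = (2;())
  P={1,3}:  v_{1} + v_{3} = 0  ⇒ sig = (2;())
  P={0,2}:  v_{0} + v_{2} = v_{1}  ⇒ sig = (2;(1))
  P={0,4}:  v_{0} + v_{4} = v_{3}  ⇒ sig = (2;(1))
  P={1,4}:  v_{1} + v_{4} = v_{5}  ⇒ sig = (2;(1))
  P={1,5}:  v_{1} + v_{5} = v_{2}  ⇒ sig = (2;(1))
  P={2,3}:  v_{2} + v_{3} = v_{5}  ⇒ sig = (2;(1))
  P={3,5}:  v_{3} + v_{5} = v_{4}  ⇒ sig = (2;(1))
  P={2,4}:  v_{2} + v_{4} = 2·v_{5}  ⇒ sig = (2;(2))

so the primitive-relation signature multiset is
[(2;()), (2;()), (2;(1)), (2;(1)), (2;(1)), (2;(1)), (2;(1)), (2;(1)), (2;(2))]


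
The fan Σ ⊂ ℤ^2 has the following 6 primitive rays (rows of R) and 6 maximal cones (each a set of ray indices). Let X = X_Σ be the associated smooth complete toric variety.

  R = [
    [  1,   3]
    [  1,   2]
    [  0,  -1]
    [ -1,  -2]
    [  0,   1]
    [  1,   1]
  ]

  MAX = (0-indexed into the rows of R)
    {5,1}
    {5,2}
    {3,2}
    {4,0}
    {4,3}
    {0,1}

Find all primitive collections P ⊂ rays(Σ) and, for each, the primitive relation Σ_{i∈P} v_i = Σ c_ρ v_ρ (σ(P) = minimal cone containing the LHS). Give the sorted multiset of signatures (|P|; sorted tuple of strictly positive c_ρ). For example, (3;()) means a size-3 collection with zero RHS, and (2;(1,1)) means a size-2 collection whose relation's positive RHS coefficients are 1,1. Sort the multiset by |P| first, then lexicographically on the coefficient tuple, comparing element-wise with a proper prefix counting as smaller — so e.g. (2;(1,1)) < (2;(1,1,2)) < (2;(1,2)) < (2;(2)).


The 9 primitive collections of Σ (r=6, n=2):

  P = {1,3}:  v_{1} + v_{3} = 0  →  sig = (2;())
  P = {2,4}:  v_{2} + v_{4} = 0  →  sig = (2;())
  P = {0,2}:  v_{0} + v_{2} = v_{1}  →  sig = (2;(1))
  P = {0,3}:  v_{0} + v_{3} = v_{4}  →  sig = (2;(1))
  P = {1,2}:  v_{1} + v_{2} = v_{5}  →  sig = (2;(1))
  P = {1,4}:  v_{1} + v_{4} = v_{0}  →  sig = (2;(1))
  P = {3,5}:  v_{3} + v_{5} = v_{2}  →  sig = (2;(1))
  P = {4,5}:  v_{4} + v_{5} = v_{1}  →  sig = (2;(1))
  P = {0,5}:  v_{0} + v_{5} = 2·v_{1}  →  sig = (2;(2))

Hence PRS(X_Σ) =
{ (2;()) ×2,  (2;(1)) ×6,  (2;(2)) }


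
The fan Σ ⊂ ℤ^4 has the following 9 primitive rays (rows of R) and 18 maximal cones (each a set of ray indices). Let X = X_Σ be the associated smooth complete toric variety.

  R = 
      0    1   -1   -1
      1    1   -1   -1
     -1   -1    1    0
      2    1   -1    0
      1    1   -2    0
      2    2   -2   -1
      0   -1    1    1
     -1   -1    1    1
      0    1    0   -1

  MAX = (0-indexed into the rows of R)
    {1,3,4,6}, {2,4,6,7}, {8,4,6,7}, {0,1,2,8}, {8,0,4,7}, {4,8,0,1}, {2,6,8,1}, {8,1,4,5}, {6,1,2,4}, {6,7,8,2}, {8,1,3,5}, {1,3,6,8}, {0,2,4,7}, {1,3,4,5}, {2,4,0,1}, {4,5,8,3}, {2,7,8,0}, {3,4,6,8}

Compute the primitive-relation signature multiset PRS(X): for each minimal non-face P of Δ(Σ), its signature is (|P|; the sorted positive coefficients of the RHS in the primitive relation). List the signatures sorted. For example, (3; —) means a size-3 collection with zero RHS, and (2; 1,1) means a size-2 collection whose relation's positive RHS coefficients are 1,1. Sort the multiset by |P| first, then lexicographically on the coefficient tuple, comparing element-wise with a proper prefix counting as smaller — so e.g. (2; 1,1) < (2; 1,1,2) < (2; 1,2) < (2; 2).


Σ has 12 primitive collections:

  P = {0,6}:  v_{0} + v_{6} = 0 — sig = (2; —)
  P = {1,7}:  v_{1} + v_{7} = 0 — sig = (2; —)
  P = {0,3}:  v_{0} + v_{3} = v_{5} — sig = (2; 1)
  P = {2,5}:  v_{2} + v_{5} = v_{1} — sig = (2; 1)
  P = {5,6}:  v_{5} + v_{6} = v_{3} — sig = (2; 1)
  P = {2,3}:  v_{2} + v_{3} = v_{1} + v_{6} — sig = (2; 1,1)
  P = {0,5}:  v_{0} + v_{5} = v_{1} + v_{4} + v_{8} — sig = (2; 1,1,1)
  P = {5,7}:  v_{5} + v_{7} = v_{4} + v_{6} + v_{8} — sig = (2; 1,1,1)
  P = {3,7}:  v_{3} + v_{7} = v_{4} + 2·v_{6} + v_{8} — sig = (2; 1,1,2)
  P = {2,4,8}:  v_{2} + v_{4} + v_{8} = v_{0} — sig = (3; 1)
  P = {1,4,6,8}:  v_{1} + v_{4} + v_{6} + v_{8} = v_{5} — sig = (4; 1)
  P = {1,3,4,8}:  v_{1} + v_{3} + v_{4} + v_{8} = 2·v_{5} — sig = (4; 2)

Hence PRS(X_Σ) =
    (2; —)
    (2; —)
    (2; 1)
    (2; 1)
    (2; 1)
    (2; 1,1)
    (2; 1,1,1)
    (2; 1,1,1)
    (2; 1,1,2)
    (3; 1)
    (4; 1)
    (4; 2)


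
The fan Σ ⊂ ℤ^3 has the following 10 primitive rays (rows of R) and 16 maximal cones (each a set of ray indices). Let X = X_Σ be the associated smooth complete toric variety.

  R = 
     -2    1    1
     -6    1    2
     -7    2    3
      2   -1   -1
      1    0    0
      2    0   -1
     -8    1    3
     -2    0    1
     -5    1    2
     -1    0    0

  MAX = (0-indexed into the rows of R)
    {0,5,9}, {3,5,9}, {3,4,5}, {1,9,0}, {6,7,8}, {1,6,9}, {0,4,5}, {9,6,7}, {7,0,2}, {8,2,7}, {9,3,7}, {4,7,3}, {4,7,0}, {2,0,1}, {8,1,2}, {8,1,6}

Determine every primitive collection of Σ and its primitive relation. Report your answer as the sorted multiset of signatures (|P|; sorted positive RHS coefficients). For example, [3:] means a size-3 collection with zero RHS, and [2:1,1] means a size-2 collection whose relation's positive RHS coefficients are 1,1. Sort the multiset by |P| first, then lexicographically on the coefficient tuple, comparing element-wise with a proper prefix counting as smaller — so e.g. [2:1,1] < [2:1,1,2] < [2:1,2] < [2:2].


22 collections generate NE(X_Σ); each relation:

  • {0,3}:  v_{0} + v_{3} = 0 — sig = [2:]
  • {4,9}:  v_{4} + v_{9} = 0 — sig = [2:]
  • {5,7}:  v_{5} + v_{7} = 0 — sig = [2:]
  • {0,8}:  v_{0} + v_{8} = v_{2} — sig = [2:1]
  • {1,4}:  v_{1} + v_{4} = v_{8} — sig = [2:1]
  • {1,7}:  v_{1} + v_{7} = v_{6} — sig = [2:1]
  • {2,3}:  v_{2} + v_{3} = v_{8} — sig = [2:1]
  • {5,6}:  v_{5} + v_{6} = v_{1} — sig = [2:1]
  • {8,9}:  v_{8} + v_{9} = v_{1} — sig = [2:1]
  • {2,9}:  v_{2} + v_{9} = v_{0} + v_{1} — sig = [2:1,1]
  • {3,8}:  v_{3} + v_{8} = v_{7} + v_{9} — sig = [2:1,1]
  • {4,6}:  v_{4} + v_{6} = v_{7} + v_{8} — sig = [2:1,1]
  • {4,8}:  v_{4} + v_{8} = v_{0} + v_{7} — sig = [2:1,1]
  • {5,8}:  v_{5} + v_{8} = v_{0} + v_{9} — sig = [2:1,1]
  • {1,3}:  v_{1} + v_{3} = v_{7} + 2·v_{9} — sig = [2:1,2]
  • {1,5}:  v_{1} + v_{5} = v_{0} + 2·v_{9} — sig = [2:1,2]
  • {2,4}:  v_{2} + v_{4} = 2·v_{0} + v_{7} — sig = [2:1,2]
  • {2,5}:  v_{2} + v_{5} = 2·v_{0} + v_{9} — sig = [2:1,2]
  • {0,6}:  v_{0} + v_{6} = 2·v_{8} — sig = [2:2]
  • {3,6}:  v_{3} + v_{6} = 2·v_{7} + 2·v_{9} — sig = [2:2,2]
  • {2,6}:  v_{2} + v_{6} = 3·v_{8} — sig = [2:3]
  • {0,7,9}:  v_{0} + v_{7} + v_{9} = v_{8} — sig = [3:1]

so the primitive-relation signature multiset is
{ [2:] ×3,  [2:1] ×6,  [2:1,1] ×5,  [2:1,2] ×4,  [2:2],  [2:2,2],  [2:3],  [3:1] }


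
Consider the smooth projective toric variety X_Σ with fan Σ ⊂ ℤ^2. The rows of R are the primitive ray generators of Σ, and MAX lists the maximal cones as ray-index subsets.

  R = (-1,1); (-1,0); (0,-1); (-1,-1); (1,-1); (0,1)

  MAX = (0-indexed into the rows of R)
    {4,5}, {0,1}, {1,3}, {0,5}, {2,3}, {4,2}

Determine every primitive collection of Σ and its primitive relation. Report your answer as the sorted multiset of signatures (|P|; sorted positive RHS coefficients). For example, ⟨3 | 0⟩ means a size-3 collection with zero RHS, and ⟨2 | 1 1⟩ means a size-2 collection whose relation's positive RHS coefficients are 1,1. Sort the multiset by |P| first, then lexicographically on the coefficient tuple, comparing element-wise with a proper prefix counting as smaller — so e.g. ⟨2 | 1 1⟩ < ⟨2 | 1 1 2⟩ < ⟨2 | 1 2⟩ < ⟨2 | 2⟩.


The 9 primitive collections of Σ (r=6, n=2):

  P={0,4}:  v_{0} + v_{4} = 0  ⟹  sig = ⟨2 | 0⟩
  P={2,5}:  v_{2} + v_{5} = 0  ⟹  sig = ⟨2 | 0⟩
  P={0,2}:  v_{0} + v_{2} = v_{1}  ⟹  sig = ⟨2 | 1⟩
  P={1,2}:  v_{1} + v_{2} = v_{3}  ⟹  sig = ⟨2 | 1⟩
  P={1,4}:  v_{1} + v_{4} = v_{2}  ⟹  sig = ⟨2 | 1⟩
  P={1,5}:  v_{1} + v_{5} = v_{0}  ⟹  sig = ⟨2 | 1⟩
  P={3,5}:  v_{3} + v_{5} = v_{1}  ⟹  sig = ⟨2 | 1⟩
  P={0,3}:  v_{0} + v_{3} = 2·v_{1}  ⟹  sig = ⟨2 | 2⟩
  P={3,4}:  v_{3} + v_{4} = 2·v_{2}  ⟹  sig = ⟨2 | 2⟩

Hence PRS(X_Σ) =
    ⟨2 | 0⟩
    ⟨2 | 0⟩
    ⟨2 | 1⟩
    ⟨2 | 1⟩
    ⟨2 | 1⟩
    ⟨2 | 1⟩
    ⟨2 | 1⟩
    ⟨2 | 2⟩
    ⟨2 | 2⟩


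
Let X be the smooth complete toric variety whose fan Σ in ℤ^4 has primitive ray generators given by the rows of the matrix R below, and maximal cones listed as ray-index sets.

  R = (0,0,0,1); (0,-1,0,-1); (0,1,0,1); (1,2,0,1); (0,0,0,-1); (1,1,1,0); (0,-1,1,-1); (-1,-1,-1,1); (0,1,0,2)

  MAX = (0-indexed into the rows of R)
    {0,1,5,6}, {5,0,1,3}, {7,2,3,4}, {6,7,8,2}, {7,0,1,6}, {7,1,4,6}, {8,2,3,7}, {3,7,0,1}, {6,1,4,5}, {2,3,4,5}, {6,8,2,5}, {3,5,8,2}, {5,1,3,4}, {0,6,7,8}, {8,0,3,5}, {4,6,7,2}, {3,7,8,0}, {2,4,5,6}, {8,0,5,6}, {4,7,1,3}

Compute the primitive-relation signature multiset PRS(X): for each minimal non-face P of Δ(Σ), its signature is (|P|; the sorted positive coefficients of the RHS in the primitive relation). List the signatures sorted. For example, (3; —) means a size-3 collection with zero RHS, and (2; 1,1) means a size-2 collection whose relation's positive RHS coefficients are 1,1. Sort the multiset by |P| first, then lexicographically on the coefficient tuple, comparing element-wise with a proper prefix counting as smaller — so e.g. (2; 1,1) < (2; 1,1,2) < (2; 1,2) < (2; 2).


7 collections generate NE(X_Σ); each relation:

  {0,4}:  v_{0} + v_{4} = 0  ⇒ sig = (2; —)
  {1,2}:  v_{1} + v_{2} = 0  ⇒ sig = (2; —)
  {0,2}:  v_{0} + v_{2} = v_{8}  ⇒ sig = (2; 1)
  {1,8}:  v_{1} + v_{8} = v_{0}  ⇒ sig = (2; 1)
  {3,6}:  v_{3} + v_{6} = v_{5}  ⇒ sig = (2; 1)
  {4,8}:  v_{4} + v_{8} = v_{2}  ⇒ sig = (2; 1)
  {5,7}:  v_{5} + v_{7} = v_{0}  ⇒ sig = (2; 1)

Signatures (|P|; sorted positive RHS coefficients), sorted:
{ (2; —) ×2,  (2; 1) ×5 }


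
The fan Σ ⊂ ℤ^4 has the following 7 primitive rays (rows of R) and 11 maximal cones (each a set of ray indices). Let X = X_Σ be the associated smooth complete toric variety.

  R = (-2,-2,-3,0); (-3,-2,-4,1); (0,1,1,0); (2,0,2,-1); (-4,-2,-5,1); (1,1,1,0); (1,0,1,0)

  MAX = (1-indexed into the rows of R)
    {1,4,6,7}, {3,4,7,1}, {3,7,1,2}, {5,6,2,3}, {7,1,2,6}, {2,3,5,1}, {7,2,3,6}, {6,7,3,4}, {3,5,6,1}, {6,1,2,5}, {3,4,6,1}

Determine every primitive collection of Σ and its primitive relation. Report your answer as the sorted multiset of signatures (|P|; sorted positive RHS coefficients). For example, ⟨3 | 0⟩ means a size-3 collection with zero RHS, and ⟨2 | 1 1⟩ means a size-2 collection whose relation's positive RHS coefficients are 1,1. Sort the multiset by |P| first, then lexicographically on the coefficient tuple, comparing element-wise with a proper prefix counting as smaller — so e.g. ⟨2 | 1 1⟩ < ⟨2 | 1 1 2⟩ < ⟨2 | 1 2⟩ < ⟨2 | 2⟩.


The 5 primitive collections of Σ (r=7, n=4):

  P = {4,5}:  v_{4} + v_{5} = v_{1}  ⟹  sig = ⟨2 | 1⟩
  P = {5,7}:  v_{5} + v_{7} = v_{2}  ⟹  sig = ⟨2 | 1⟩
  P = {2,4}:  v_{2} + v_{4} = v_{1} + v_{7}  ⟹  sig = ⟨2 | 1 1⟩
  P = {1,3,6,7}:  v_{1} + v_{3} + v_{6} + v_{7} = 0  ⟹  sig = ⟨4 | 0⟩
  P = {1,2,3,6}:  v_{1} + v_{2} + v_{3} + v_{6} = v_{5}  ⟹  sig = ⟨4 | 1⟩

Signatures (|P|; sorted positive RHS coefficients), sorted:
    |P|=2: 3 collections, coeffs (1), (1), (1,1)
    |P|=4: 2 collections, coeffs (), (1)


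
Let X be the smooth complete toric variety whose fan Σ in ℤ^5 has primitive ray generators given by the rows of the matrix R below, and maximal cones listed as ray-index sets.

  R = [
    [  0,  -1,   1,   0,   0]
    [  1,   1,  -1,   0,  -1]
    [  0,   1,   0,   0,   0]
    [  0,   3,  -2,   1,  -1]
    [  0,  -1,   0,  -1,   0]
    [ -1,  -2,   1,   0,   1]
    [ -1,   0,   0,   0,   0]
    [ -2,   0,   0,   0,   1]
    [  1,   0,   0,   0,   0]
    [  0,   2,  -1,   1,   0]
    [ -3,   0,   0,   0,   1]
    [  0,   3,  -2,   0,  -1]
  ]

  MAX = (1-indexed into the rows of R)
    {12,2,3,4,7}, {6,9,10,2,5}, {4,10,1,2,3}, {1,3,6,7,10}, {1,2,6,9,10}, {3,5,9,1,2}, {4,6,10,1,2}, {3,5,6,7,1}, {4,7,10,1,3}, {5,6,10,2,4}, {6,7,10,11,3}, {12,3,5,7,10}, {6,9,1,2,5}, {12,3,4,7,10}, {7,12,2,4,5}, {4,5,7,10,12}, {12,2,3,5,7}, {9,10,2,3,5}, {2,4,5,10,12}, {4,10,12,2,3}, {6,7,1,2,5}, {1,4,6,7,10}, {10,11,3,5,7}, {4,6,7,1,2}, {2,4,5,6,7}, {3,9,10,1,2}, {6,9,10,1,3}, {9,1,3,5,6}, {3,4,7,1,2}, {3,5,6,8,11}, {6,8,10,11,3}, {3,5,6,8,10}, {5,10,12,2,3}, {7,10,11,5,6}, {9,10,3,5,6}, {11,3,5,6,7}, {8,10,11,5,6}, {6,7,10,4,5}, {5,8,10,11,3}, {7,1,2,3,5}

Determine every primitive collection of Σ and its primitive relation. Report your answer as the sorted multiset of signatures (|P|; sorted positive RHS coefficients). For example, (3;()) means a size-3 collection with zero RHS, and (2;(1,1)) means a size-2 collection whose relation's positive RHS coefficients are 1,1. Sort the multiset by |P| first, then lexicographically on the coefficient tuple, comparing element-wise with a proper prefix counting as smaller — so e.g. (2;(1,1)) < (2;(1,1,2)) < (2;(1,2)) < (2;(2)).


Minimal non-faces — 24 found among 12 rays, 40 max cones:

  • {7,9}:  v_{7} + v_{9} = 0 ; sig = (2;())
  • {7,8}:  v_{7} + v_{8} = v_{11} ; sig = (2;(1))
  • {9,11}:  v_{9} + v_{11} = v_{8} ; sig = (2;(1))
  • {4,9}:  v_{4} + v_{9} = v_{2} + v_{10} ; sig = (2;(1,1))
  • {1,8}:  v_{1} + v_{8} = v_{3} + v_{6} + v_{7} ; sig = (2;(1,1,1))
  • {1,12}:  v_{1} + v_{12} = v_{2} + v_{3} + v_{7} ; sig = (2;(1,1,1))
  • {2,8}:  v_{2} + v_{8} = v_{5} + v_{7} + v_{10} ; sig = (2;(1,1,1))
  • {6,12}:  v_{6} + v_{12} = v_{5} + v_{7} + v_{10} ; sig = (2;(1,1,1))
  • {8,9}:  v_{8} + v_{9} = v_{3} + v_{5} + v_{6} + v_{10} ; sig = (2;(1,1,1,1))
  • {9,12}:  v_{9} + v_{12} = v_{2} + v_{3} + v_{5} + v_{10} ; sig = (2;(1,1,1,1))
  • {1,11}:  v_{1} + v_{11} = v_{3} + v_{6} + 2·v_{7} ; sig = (2;(1,1,2))
  • {2,11}:  v_{2} + v_{11} = v_{5} + 2·v_{7} + v_{10} ; sig = (2;(1,1,2))
  • {4,8}:  v_{4} + v_{8} = v_{5} + 2·v_{7} + 2·v_{10} ; sig = (2;(1,2,2))
  • {8,12}:  v_{8} + v_{12} = v_{3} + 2·v_{5} + 2·v_{7} + 2·v_{10} ; sig = (2;(1,2,2,2))
  • {11,12}:  v_{11} + v_{12} = v_{3} + 2·v_{5} + 3·v_{7} + 2·v_{10} ; sig = (2;(1,2,2,3))
  • {4,11}:  v_{4} + v_{11} = v_{5} + 3·v_{7} + 2·v_{10} ; sig = (2;(1,2,3))
  • {1,5,10}:  v_{1} + v_{5} + v_{10} = 0 ; sig = (3;())
  • {2,3,6}:  v_{2} + v_{3} + v_{6} = 0 ; sig = (3;())
  • {2,7,10}:  v_{2} + v_{7} + v_{10} = v_{4} ; sig = (3;(1))
  • {3,4,5}:  v_{3} + v_{4} + v_{5} = v_{12} ; sig = (3;(1))
  • {1,4,5}:  v_{1} + v_{4} + v_{5} = v_{2} + v_{7} ; sig = (3;(1,1))
  • {3,4,6}:  v_{3} + v_{4} + v_{6} = v_{7} + v_{10} ; sig = (3;(1,1))
  • {3,5,6,7,10}:  v_{3} + v_{5} + v_{6} + v_{7} + v_{10} = v_{8} ; sig = (5;(1))
  • {3,5,6,10,11}:  v_{3} + v_{5} + v_{6} + v_{10} + v_{11} = 2·v_{8} ; sig = (5;(2))

so the primitive-relation signature multiset is
    |P|=2: 16 collections, coeffs (), (1), (1), (1,1), (1,1,1), (1,1,1), (1,1,1), (1,1,1), (1,1,1,1), (1,1,1,1), (1,1,2), (1,1,2), (1,2,2), (1,2,2,2), (1,2,2,3), (1,2,3)
    |P|=3: 6 collections, coeffs (), (), (1), (1), (1,1), (1,1)
    |P|=5: 2 collections, coeffs (1), (2)


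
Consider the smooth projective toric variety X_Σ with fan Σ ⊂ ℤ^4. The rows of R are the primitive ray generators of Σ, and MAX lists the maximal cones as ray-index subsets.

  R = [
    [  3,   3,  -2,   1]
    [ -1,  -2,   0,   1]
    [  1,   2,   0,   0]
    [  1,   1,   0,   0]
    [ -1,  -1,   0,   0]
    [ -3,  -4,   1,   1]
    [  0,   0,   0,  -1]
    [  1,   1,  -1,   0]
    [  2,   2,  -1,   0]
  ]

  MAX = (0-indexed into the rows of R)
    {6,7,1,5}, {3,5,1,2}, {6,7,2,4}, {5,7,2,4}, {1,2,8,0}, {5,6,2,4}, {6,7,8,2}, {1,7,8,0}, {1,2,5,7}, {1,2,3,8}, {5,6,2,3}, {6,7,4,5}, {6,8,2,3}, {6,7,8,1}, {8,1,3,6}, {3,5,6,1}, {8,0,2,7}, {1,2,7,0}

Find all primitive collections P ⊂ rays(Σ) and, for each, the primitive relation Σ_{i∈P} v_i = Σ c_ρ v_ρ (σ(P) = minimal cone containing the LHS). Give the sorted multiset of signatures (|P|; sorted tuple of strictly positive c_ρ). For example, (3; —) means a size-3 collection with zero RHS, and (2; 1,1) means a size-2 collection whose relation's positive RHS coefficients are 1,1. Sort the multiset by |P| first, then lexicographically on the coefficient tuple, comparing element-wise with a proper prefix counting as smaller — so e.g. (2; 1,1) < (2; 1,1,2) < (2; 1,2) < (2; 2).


12 minimal non-faces of Δ(Σ) (on 9 rays):

  P={3,4}:  v_{3} + v_{4} = 0 — sig = (2; —)
  P={3,7}:  v_{3} + v_{7} = v_{8} — sig = (2; 1)
  P={4,8}:  v_{4} + v_{8} = v_{7} — sig = (2; 1)
  P={5,8}:  v_{5} + v_{8} = v_{1} — sig = (2; 1)
  P={0,6}:  v_{0} + v_{6} = v_{7} + v_{8} — sig = (2; 1,1)
  P={1,4}:  v_{1} + v_{4} = v_{5} + v_{7} — sig = (2; 1,1)
  P={0,3}:  v_{0} + v_{3} = v_{1} + v_{2} + 2·v_{8} — sig = (2; 1,1,2)
  P={0,4}:  v_{0} + v_{4} = v_{1} + v_{2} + 2·v_{7} — sig = (2; 1,1,2)
  P={0,5}:  v_{0} + v_{5} = 2·v_{1} + v_{2} + v_{7} — sig = (2; 1,1,2)
  P={1,2,6}:  v_{1} + v_{2} + v_{6} = 0 — sig = (3; —)
  P={1,2,7,8}:  v_{1} + v_{2} + v_{7} + v_{8} = v_{0} — sig = (4; 1)
  P={2,5,6,7}:  v_{2} + v_{5} + v_{6} + v_{7} = v_{4} — sig = (4; 1)

Sorted signature multiset PRS(X):
{ (2; —),  (2; 1) ×3,  (2; 1,1) ×2,  (2; 1,1,2) ×3,  (3; —),  (4; 1) ×2 }


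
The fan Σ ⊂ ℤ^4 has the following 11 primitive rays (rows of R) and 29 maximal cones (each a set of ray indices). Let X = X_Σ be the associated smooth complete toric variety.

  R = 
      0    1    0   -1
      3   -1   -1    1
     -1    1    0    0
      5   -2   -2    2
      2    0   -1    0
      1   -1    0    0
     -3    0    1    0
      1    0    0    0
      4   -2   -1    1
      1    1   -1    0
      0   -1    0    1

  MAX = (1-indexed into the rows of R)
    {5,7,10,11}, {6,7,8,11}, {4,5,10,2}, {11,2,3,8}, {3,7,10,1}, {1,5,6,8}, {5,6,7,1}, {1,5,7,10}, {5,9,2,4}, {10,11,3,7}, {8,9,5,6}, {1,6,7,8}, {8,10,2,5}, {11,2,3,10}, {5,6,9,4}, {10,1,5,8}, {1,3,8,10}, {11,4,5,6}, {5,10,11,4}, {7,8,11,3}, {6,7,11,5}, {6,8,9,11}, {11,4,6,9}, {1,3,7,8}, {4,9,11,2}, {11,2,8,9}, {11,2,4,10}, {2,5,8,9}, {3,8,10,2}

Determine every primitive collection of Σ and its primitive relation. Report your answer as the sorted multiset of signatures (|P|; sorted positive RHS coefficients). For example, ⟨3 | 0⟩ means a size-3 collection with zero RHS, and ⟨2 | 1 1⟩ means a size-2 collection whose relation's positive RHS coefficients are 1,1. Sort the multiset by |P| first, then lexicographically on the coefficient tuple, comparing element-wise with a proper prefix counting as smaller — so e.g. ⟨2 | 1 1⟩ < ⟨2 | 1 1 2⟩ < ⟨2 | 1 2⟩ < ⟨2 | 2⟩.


Δ(Σ) — 11 vertices, 21 min non-faces:

  P={1,11}:  v_{1} + v_{11} = 0 — sig = ⟨2 | 0⟩
  P={3,6}:  v_{3} + v_{6} = 0 — sig = ⟨2 | 0⟩
  P={2,6}:  v_{2} + v_{6} = v_{9} — sig = ⟨2 | 1⟩
  P={2,7}:  v_{2} + v_{7} = v_{11} — sig = ⟨2 | 1⟩
  P={3,5}:  v_{3} + v_{5} = v_{10} — sig = ⟨2 | 1⟩
  P={3,9}:  v_{3} + v_{9} = v_{2} — sig = ⟨2 | 1⟩
  P={6,10}:  v_{6} + v_{10} = v_{5} — sig = ⟨2 | 1⟩
  P={1,2}:  v_{1} + v_{2} = v_{5} + v_{8} — sig = ⟨2 | 1 1⟩
  P={1,4}:  v_{1} + v_{4} = v_{2} + v_{5} — sig = ⟨2 | 1 1⟩
  P={7,9}:  v_{7} + v_{9} = v_{6} + v_{11} — sig = ⟨2 | 1 1⟩
  P={9,10}:  v_{9} + v_{10} = v_{2} + v_{5} — sig = ⟨2 | 1 1⟩
  P={1,9}:  v_{1} + v_{9} = v_{5} + v_{6} + v_{8} — sig = ⟨2 | 1 1 1⟩
  P={3,4}:  v_{3} + v_{4} = v_{2} + v_{10} + v_{11} — sig = ⟨2 | 1 1 1⟩
  P={4,7}:  v_{4} + v_{7} = v_{5} + 2·v_{11} — sig = ⟨2 | 1 2⟩
  P={4,8}:  v_{4} + v_{8} = 2·v_{2} — sig = ⟨2 | 2⟩
  P={5,7,8}:  v_{5} + v_{7} + v_{8} = 0 — sig = ⟨3 | 0⟩
  P={2,5,11}:  v_{2} + v_{5} + v_{11} = v_{4} — sig = ⟨3 | 1⟩
  P={5,8,11}:  v_{5} + v_{8} + v_{11} = v_{2} — sig = ⟨3 | 1⟩
  P={7,8,10}:  v_{7} + v_{8} + v_{10} = v_{3} — sig = ⟨3 | 1⟩
  P={5,9,11}:  v_{5} + v_{9} + v_{11} = v_{4} + v_{6} — sig = ⟨3 | 1 1⟩
  P={8,10,11}:  v_{8} + v_{10} + v_{11} = v_{2} + v_{3} — sig = ⟨3 | 1 1⟩

Signatures (|P|; sorted positive RHS coefficients), sorted:
    ⟨2 | 0⟩
    ⟨2 | 0⟩
    ⟨2 | 1⟩
    ⟨2 | 1⟩
    ⟨2 | 1⟩
    ⟨2 | 1⟩
    ⟨2 | 1⟩
    ⟨2 | 1 1⟩
    ⟨2 | 1 1⟩
    ⟨2 | 1 1⟩
    ⟨2 | 1 1⟩
    ⟨2 | 1 1 1⟩
    ⟨2 | 1 1 1⟩
    ⟨2 | 1 2⟩
    ⟨2 | 2⟩
    ⟨3 | 0⟩
    ⟨3 | 1⟩
    ⟨3 | 1⟩
    ⟨3 | 1⟩
    ⟨3 | 1 1⟩
    ⟨3 | 1 1⟩


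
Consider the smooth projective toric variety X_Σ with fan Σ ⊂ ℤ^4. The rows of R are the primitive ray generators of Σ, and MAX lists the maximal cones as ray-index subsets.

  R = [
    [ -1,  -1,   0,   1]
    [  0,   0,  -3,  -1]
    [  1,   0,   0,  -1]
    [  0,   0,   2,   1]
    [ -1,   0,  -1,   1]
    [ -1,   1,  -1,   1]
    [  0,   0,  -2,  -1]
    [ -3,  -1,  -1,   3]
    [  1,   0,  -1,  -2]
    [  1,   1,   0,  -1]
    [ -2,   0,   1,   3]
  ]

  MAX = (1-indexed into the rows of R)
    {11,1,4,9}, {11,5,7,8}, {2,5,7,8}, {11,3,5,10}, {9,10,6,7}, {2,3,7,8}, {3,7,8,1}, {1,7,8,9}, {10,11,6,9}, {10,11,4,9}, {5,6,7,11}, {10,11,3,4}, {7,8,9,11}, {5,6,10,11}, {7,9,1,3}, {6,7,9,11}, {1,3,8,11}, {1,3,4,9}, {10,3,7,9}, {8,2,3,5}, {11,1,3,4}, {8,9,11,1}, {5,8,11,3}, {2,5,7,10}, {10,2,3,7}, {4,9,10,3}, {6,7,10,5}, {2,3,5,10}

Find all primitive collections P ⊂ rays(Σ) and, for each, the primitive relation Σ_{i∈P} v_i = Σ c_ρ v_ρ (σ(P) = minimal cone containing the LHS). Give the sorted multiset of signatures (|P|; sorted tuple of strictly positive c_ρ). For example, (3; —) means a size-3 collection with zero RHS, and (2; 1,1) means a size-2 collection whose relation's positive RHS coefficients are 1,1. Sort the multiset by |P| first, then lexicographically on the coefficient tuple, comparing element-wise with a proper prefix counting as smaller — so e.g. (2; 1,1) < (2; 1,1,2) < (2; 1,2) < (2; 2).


Minimal non-faces — 22 found among 11 rays, 28 max cones:

  P = {1,10}:  v_{1} + v_{10} = 0 — sig = (2; —)
  P = {4,7}:  v_{4} + v_{7} = 0 — sig = (2; —)
  P = {5,9}:  v_{5} + v_{9} = v_{7} — sig = (2; 1)
  P = {1,5}:  v_{1} + v_{5} = v_{3} + v_{8} — sig = (2; 1,1)
  P = {1,6}:  v_{1} + v_{6} = v_{7} + v_{11} — sig = (2; 1,1)
  P = {2,4}:  v_{2} + v_{4} = v_{3} + v_{5} — sig = (2; 1,1)
  P = {3,6}:  v_{3} + v_{6} = v_{5} + v_{10} — sig = (2; 1,1)
  P = {4,5}:  v_{4} + v_{5} = v_{3} + v_{11} — sig = (2; 1,1)
  P = {4,6}:  v_{4} + v_{6} = v_{10} + v_{11} — sig = (2; 1,1)
  P = {4,8}:  v_{4} + v_{8} = v_{1} + v_{11} — sig = (2; 1,1)
  P = {8,10}:  v_{8} + v_{10} = v_{7} + v_{11} — sig = (2; 1,1)
  P = {1,2}:  v_{1} + v_{2} = 2·v_{3} + v_{7} + v_{8} — sig = (2; 1,1,2)
  P = {2,6}:  v_{2} + v_{6} = 2·v_{5} + v_{7} + v_{10} — sig = (2; 1,1,2)
  P = {2,9}:  v_{2} + v_{9} = v_{3} + 2·v_{7} — sig = (2; 1,2)
  P = {2,11}:  v_{2} + v_{11} = 2·v_{5} — sig = (2; 2)
  P = {6,8}:  v_{6} + v_{8} = 2·v_{7} + 2·v_{11} — sig = (2; 2,2)
  P = {3,9,11}:  v_{3} + v_{9} + v_{11} = 0 — sig = (3; —)
  P = {1,7,11}:  v_{1} + v_{7} + v_{11} = v_{8} — sig = (3; 1)
  P = {3,5,7}:  v_{3} + v_{5} + v_{7} = v_{2} — sig = (3; 1)
  P = {3,7,11}:  v_{3} + v_{7} + v_{11} = v_{5} — sig = (3; 1)
  P = {7,10,11}:  v_{7} + v_{10} + v_{11} = v_{6} — sig = (3; 1)
  P = {3,8,9}:  v_{3} + v_{8} + v_{9} = v_{1} + v_{7} — sig = (3; 1,1)

Sorted signature multiset PRS(X):
    |P|=2: 16 collections, coeffs (), (), (1), (1,1), (1,1), (1,1), (1,1), (1,1), (1,1), (1,1), (1,1), (1,1,2), (1,1,2), (1,2), (2), (2,2)
    |P|=3: 6 collections, coeffs (), (1), (1), (1), (1), (1,1)
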